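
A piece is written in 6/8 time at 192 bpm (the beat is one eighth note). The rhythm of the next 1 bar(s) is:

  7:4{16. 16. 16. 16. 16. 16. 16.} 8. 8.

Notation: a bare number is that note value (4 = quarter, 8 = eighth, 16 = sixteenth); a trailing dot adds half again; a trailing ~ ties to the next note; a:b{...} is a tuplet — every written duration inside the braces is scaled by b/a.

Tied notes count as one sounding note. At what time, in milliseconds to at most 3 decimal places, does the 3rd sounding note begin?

note 3 onset = 6/7b = 267.857ms

1. 0.0ms @ 0 + 133.929ms (3/7)
2. 133.929ms @ 3/7 + 133.929ms (3/7)
3. 267.857ms @ 6/7 + 133.929ms (3/7)
4. 401.786ms @ 9/7 + 133.929ms (3/7)
5. 535.714ms @ 12/7 + 133.929ms (3/7)
6. 669.643ms @ 15/7 + 133.929ms (3/7)
7. 803.571ms @ 18/7 + 133.929ms (3/7)
8. 937.5ms @ 3 + 468.75ms (3/2)
9. 1406.25ms @ 9/2 + 468.75ms (3/2)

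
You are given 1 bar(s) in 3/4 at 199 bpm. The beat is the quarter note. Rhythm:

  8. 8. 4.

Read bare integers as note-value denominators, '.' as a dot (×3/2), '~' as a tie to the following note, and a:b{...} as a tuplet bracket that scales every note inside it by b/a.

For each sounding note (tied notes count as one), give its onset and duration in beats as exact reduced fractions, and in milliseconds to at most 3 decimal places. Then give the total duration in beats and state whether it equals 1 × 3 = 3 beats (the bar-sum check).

1) 0.0ms=0b +226.131ms=3/4b
2) 226.131ms=3/4b +226.131ms=3/4b
3) 452.261ms=3/2b +452.261ms=3/2b
Σ=3b of 3 (199bpm 3/4) — PASS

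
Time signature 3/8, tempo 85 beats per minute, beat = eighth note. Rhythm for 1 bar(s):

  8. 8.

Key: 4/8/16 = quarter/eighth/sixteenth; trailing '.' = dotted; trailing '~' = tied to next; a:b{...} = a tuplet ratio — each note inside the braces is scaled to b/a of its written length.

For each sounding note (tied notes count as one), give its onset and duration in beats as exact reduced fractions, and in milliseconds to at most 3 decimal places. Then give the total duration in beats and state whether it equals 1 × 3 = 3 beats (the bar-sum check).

1) 0.0ms=0b +1058.824ms=3/2b
2) 1058.824ms=3/2b +1058.824ms=3/2b
Σ=3b of 3 (85bpm 3/8) — PASS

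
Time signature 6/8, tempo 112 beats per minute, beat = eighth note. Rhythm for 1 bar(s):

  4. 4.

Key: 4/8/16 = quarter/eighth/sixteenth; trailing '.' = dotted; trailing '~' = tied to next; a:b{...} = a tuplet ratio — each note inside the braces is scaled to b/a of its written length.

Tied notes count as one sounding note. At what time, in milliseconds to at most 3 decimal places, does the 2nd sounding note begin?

note 2 onset = 3b = 1607.143ms

1. 0.0ms @ 0 + 1607.143ms (3)
2. 1607.143ms @ 3 + 1607.143ms (3)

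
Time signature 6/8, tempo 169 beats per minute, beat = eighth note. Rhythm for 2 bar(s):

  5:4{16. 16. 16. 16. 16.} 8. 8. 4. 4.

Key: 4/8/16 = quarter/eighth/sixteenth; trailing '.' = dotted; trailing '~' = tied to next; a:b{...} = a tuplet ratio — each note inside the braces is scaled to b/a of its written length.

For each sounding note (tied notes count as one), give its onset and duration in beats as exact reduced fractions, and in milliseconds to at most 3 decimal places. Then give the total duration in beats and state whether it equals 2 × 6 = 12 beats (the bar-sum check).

1) 0.0ms=0b +213.018ms=3/5b
2) 213.018ms=3/5b +213.018ms=3/5b
3) 426.036ms=6/5b +213.018ms=3/5b
4) 639.053ms=9/5b +213.018ms=3/5b
5) 852.071ms=12/5b +213.018ms=3/5b
6) 1065.089ms=3b +532.544ms=3/2b
7) 1597.633ms=9/2b +532.544ms=3/2b
8) 2130.178ms=6b +1065.089ms=3b
9) 3195.266ms=9b +1065.089ms=3b
Σ=12b of 12 (169bpm 6/8) — PASS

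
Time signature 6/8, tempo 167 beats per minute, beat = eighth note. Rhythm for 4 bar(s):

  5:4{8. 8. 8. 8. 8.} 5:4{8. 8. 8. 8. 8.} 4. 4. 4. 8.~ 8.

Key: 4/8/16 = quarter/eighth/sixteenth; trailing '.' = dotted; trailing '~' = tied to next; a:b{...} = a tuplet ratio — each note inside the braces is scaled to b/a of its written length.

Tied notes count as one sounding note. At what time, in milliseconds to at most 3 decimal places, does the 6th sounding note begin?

1. 0.0ms @ 0 + 431.138ms (6/5)
2. 431.138ms @ 6/5 + 431.138ms (6/5)
3. 862.275ms @ 12/5 + 431.138ms (6/5)
4. 1293.413ms @ 18/5 + 431.138ms (6/5)
5. 1724.551ms @ 24/5 + 431.138ms (6/5)
6. 2155.689ms @ 6 + 431.138ms (6/5)
7. 2586.826ms @ 36/5 + 431.138ms (6/5)
8. 3017.964ms @ 42/5 + 431.138ms (6/5)
9. 3449.102ms @ 48/5 + 431.138ms (6/5)
10. 3880.24ms @ 54/5 + 431.138ms (6/5)
11. 4311.377ms @ 12 + 1077.844ms (3)
12. 5389.222ms @ 15 + 1077.844ms (3)
13. 6467.066ms @ 18 + 1077.844ms (3)
14. 7544.91ms @ 21 + 1077.844ms (3)

note 6 onset = 6b = 2155.689ms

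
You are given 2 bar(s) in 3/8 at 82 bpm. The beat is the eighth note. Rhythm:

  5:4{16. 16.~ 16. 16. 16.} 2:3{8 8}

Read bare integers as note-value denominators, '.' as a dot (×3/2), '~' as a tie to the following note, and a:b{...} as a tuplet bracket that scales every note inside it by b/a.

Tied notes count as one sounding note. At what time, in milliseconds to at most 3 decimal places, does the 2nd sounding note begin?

1. 0.0ms @ 0 + 439.024ms (3/5)
2. 439.024ms @ 3/5 + 878.049ms (6/5)
3. 1317.073ms @ 9/5 + 439.024ms (3/5)
4. 1756.098ms @ 12/5 + 439.024ms (3/5)
5. 2195.122ms @ 3 + 1097.561ms (3/2)
6. 3292.683ms @ 9/2 + 1097.561ms (3/2)

note 2 onset = 3/5b = 439.024ms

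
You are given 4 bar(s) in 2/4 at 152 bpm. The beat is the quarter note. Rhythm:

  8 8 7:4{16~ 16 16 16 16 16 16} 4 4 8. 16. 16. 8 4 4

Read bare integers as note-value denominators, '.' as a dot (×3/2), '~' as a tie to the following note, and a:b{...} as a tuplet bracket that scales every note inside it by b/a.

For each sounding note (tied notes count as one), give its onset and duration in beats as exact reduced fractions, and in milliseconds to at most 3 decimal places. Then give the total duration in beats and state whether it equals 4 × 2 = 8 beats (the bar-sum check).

1) 0.0ms=0b +197.368ms=1/2b
2) 197.368ms=1/2b +197.368ms=1/2b
3) 394.737ms=1b +112.782ms=2/7b
4) 507.519ms=9/7b +56.391ms=1/7b
5) 563.91ms=10/7b +56.391ms=1/7b
6) 620.301ms=11/7b +56.391ms=1/7b
7) 676.692ms=12/7b +56.391ms=1/7b
8) 733.083ms=13/7b +56.391ms=1/7b
9) 789.474ms=2b +394.737ms=1b
10) 1184.211ms=3b +394.737ms=1b
11) 1578.947ms=4b +296.053ms=3/4b
12) 1875.0ms=19/4b +148.026ms=3/8b
13) 2023.026ms=41/8b +148.026ms=3/8b
14) 2171.053ms=11/2b +197.368ms=1/2b
15) 2368.421ms=6b +394.737ms=1b
16) 2763.158ms=7b +394.737ms=1b
Σ=8b of 8 (152bpm 2/4) — PASS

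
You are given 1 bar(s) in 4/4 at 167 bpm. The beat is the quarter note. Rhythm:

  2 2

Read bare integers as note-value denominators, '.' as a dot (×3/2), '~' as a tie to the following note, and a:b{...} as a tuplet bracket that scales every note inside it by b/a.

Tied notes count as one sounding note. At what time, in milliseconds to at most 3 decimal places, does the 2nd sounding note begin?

1. 0.0ms @ 0 + 718.563ms (2)
2. 718.563ms @ 2 + 718.563ms (2)

note 2 onset = 2b = 718.563ms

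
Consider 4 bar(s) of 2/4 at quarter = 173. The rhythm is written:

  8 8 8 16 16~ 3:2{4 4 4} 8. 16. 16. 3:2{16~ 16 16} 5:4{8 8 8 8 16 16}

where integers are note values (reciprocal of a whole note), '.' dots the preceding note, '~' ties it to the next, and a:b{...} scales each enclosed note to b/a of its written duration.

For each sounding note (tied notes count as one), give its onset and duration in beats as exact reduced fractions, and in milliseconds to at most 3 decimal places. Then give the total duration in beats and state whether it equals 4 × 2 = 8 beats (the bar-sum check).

1) 0.0ms=0b +173.41ms=1/2b
2) 173.41ms=1/2b +173.41ms=1/2b
3) 346.821ms=1b +173.41ms=1/2b
4) 520.231ms=3/2b +86.705ms=1/4b
5) 606.936ms=7/4b +317.919ms=11/12b
6) 924.855ms=8/3b +231.214ms=2/3b
7) 1156.069ms=10/3b +231.214ms=2/3b
8) 1387.283ms=4b +260.116ms=3/4b
9) 1647.399ms=19/4b +130.058ms=3/8b
10) 1777.457ms=41/8b +130.058ms=3/8b
11) 1907.514ms=11/2b +115.607ms=1/3b
12) 2023.121ms=35/6b +57.803ms=1/6b
13) 2080.925ms=6b +138.728ms=2/5b
14) 2219.653ms=32/5b +138.728ms=2/5b
15) 2358.382ms=34/5b +138.728ms=2/5b
16) 2497.11ms=36/5b +138.728ms=2/5b
17) 2635.838ms=38/5b +69.364ms=1/5b
18) 2705.202ms=39/5b +69.364ms=1/5b
Σ=8b of 8 (173bpm 2/4) — PASS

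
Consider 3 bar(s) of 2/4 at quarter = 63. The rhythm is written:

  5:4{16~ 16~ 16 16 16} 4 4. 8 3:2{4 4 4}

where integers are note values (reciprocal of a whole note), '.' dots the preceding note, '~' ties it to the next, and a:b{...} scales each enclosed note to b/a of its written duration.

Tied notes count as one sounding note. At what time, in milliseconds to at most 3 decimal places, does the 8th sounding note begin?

1. 0.0ms @ 0 + 571.429ms (3/5)
2. 571.429ms @ 3/5 + 190.476ms (1/5)
3. 761.905ms @ 4/5 + 190.476ms (1/5)
4. 952.381ms @ 1 + 952.381ms (1)
5. 1904.762ms @ 2 + 1428.571ms (3/2)
6. 3333.333ms @ 7/2 + 476.19ms (1/2)
7. 3809.524ms @ 4 + 634.921ms (2/3)
8. 4444.444ms @ 14/3 + 634.921ms (2/3)
9. 5079.365ms @ 16/3 + 634.921ms (2/3)

note 8 onset = 14/3b = 4444.444ms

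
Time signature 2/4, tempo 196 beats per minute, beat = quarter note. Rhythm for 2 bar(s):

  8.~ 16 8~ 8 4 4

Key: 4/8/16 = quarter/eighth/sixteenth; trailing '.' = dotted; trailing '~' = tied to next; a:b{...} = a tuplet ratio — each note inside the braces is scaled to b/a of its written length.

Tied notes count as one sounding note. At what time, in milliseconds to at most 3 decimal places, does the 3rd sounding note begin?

note 3 onset = 2b = 612.245ms

1. 0.0ms @ 0 + 306.122ms (1)
2. 306.122ms @ 1 + 306.122ms (1)
3. 612.245ms @ 2 + 306.122ms (1)
4. 918.367ms @ 3 + 306.122ms (1)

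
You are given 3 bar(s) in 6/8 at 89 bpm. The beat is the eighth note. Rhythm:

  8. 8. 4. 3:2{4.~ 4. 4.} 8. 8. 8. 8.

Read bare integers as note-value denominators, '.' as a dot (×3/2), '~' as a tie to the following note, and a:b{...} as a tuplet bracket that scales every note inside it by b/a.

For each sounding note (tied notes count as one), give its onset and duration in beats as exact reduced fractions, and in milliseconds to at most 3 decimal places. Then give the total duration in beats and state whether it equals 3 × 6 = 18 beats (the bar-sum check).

1) 0.0ms=0b +1011.236ms=3/2b
2) 1011.236ms=3/2b +1011.236ms=3/2b
3) 2022.472ms=3b +2022.472ms=3b
4) 4044.944ms=6b +2696.629ms=4b
5) 6741.573ms=10b +1348.315ms=2b
6) 8089.888ms=12b +1011.236ms=3/2b
7) 9101.124ms=27/2b +1011.236ms=3/2b
8) 10112.36ms=15b +1011.236ms=3/2b
9) 11123.596ms=33/2b +1011.236ms=3/2b
Σ=18b of 18 (89bpm 6/8) — PASS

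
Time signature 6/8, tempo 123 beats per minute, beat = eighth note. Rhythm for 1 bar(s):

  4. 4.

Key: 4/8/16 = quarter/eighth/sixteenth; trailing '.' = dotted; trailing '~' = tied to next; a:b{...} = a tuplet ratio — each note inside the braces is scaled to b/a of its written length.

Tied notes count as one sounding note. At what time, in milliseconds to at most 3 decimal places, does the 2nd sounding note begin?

1. 0.0ms @ 0 + 1463.415ms (3)
2. 1463.415ms @ 3 + 1463.415ms (3)

note 2 onset = 3b = 1463.415ms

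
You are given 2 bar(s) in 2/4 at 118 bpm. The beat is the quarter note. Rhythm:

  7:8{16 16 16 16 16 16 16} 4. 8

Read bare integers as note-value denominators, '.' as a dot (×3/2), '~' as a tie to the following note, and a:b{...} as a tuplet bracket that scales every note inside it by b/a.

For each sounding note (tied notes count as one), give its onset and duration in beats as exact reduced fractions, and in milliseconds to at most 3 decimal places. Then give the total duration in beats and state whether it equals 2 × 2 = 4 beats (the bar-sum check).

1) 0.0ms=0b +145.278ms=2/7b
2) 145.278ms=2/7b +145.278ms=2/7b
3) 290.557ms=4/7b +145.278ms=2/7b
4) 435.835ms=6/7b +145.278ms=2/7b
5) 581.114ms=8/7b +145.278ms=2/7b
6) 726.392ms=10/7b +145.278ms=2/7b
7) 871.671ms=12/7b +145.278ms=2/7b
8) 1016.949ms=2b +762.712ms=3/2b
9) 1779.661ms=7/2b +254.237ms=1/2b
Σ=4b of 4 (118bpm 2/4) — PASS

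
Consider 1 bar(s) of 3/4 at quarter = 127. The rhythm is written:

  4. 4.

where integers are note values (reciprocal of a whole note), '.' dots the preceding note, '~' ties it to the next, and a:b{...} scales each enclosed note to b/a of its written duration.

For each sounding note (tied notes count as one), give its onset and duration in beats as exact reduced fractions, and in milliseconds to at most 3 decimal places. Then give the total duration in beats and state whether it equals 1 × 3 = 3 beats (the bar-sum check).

1) 0.0ms=0b +708.661ms=3/2b
2) 708.661ms=3/2b +708.661ms=3/2b
Σ=3b of 3 (127bpm 3/4) — PASS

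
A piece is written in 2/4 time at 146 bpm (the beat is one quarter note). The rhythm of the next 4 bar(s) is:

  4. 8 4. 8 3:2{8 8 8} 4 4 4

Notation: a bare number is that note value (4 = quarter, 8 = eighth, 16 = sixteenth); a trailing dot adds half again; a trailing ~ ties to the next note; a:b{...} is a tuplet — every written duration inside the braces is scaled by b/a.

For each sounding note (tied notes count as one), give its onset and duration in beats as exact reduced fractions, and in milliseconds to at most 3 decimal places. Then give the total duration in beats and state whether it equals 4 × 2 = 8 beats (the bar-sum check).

1) 0.0ms=0b +616.438ms=3/2b
2) 616.438ms=3/2b +205.479ms=1/2b
3) 821.918ms=2b +616.438ms=3/2b
4) 1438.356ms=7/2b +205.479ms=1/2b
5) 1643.836ms=4b +136.986ms=1/3b
6) 1780.822ms=13/3b +136.986ms=1/3b
7) 1917.808ms=14/3b +136.986ms=1/3b
8) 2054.795ms=5b +410.959ms=1b
9) 2465.753ms=6b +410.959ms=1b
10) 2876.712ms=7b +410.959ms=1b
Σ=8b of 8 (146bpm 2/4) — PASS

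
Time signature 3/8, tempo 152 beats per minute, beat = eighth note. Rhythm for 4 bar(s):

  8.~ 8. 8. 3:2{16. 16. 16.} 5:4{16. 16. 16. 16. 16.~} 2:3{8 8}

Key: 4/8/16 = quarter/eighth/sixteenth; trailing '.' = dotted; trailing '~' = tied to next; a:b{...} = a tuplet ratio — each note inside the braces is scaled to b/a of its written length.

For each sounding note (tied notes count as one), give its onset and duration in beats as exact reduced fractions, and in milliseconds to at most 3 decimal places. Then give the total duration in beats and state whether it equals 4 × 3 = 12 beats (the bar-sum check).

1) 0.0ms=0b +1184.211ms=3b
2) 1184.211ms=3b +592.105ms=3/2b
3) 1776.316ms=9/2b +197.368ms=1/2b
4) 1973.684ms=5b +197.368ms=1/2b
5) 2171.053ms=11/2b +197.368ms=1/2b
6) 2368.421ms=6b +236.842ms=3/5b
7) 2605.263ms=33/5b +236.842ms=3/5b
8) 2842.105ms=36/5b +236.842ms=3/5b
9) 3078.947ms=39/5b +236.842ms=3/5b
10) 3315.789ms=42/5b +828.947ms=21/10b
11) 4144.737ms=21/2b +592.105ms=3/2b
Σ=12b of 12 (152bpm 3/8) — PASS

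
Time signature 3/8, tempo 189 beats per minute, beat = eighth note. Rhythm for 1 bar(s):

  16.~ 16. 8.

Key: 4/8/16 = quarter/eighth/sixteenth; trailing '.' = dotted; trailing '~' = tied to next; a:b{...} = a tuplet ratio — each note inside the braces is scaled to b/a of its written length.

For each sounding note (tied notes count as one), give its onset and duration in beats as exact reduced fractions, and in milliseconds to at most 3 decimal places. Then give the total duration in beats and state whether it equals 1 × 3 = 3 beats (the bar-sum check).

1) 0.0ms=0b +476.19ms=3/2b
2) 476.19ms=3/2b +476.19ms=3/2b
Σ=3b of 3 (189bpm 3/8) — PASS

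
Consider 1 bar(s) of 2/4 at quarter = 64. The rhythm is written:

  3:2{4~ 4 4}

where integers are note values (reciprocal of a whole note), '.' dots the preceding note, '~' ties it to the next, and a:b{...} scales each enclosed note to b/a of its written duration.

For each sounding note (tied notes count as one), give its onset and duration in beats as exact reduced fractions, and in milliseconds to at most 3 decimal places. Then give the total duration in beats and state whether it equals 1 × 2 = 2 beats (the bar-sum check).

1) 0.0ms=0b +1250.0ms=4/3b
2) 1250.0ms=4/3b +625.0ms=2/3b
Σ=2b of 2 (64bpm 2/4) — PASS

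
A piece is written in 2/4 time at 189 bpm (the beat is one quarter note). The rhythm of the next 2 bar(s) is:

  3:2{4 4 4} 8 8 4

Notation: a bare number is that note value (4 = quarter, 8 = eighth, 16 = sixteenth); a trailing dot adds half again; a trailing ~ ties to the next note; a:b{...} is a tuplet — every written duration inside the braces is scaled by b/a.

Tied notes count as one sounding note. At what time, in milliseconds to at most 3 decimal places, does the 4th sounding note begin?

note 4 onset = 2b = 634.921ms

1. 0.0ms @ 0 + 211.64ms (2/3)
2. 211.64ms @ 2/3 + 211.64ms (2/3)
3. 423.28ms @ 4/3 + 211.64ms (2/3)
4. 634.921ms @ 2 + 158.73ms (1/2)
5. 793.651ms @ 5/2 + 158.73ms (1/2)
6. 952.381ms @ 3 + 317.46ms (1)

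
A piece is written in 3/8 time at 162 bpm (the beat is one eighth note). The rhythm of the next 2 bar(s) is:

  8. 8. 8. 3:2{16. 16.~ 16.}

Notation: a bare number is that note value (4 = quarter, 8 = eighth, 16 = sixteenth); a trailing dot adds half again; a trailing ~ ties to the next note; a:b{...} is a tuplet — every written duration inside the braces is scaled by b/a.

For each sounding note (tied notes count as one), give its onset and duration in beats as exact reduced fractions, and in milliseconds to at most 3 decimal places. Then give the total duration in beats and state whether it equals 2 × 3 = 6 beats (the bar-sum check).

1) 0.0ms=0b +555.556ms=3/2b
2) 555.556ms=3/2b +555.556ms=3/2b
3) 1111.111ms=3b +555.556ms=3/2b
4) 1666.667ms=9/2b +185.185ms=1/2b
5) 1851.852ms=5b +370.37ms=1b
Σ=6b of 6 (162bpm 3/8) — PASS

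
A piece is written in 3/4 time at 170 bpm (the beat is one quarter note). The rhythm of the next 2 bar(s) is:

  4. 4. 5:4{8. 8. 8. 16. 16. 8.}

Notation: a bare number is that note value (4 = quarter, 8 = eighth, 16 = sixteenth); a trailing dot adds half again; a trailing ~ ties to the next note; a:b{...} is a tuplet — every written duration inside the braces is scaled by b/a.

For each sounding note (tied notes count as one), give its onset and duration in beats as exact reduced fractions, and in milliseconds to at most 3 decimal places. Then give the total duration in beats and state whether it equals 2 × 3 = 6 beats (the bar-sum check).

1) 0.0ms=0b +529.412ms=3/2b
2) 529.412ms=3/2b +529.412ms=3/2b
3) 1058.824ms=3b +211.765ms=3/5b
4) 1270.588ms=18/5b +211.765ms=3/5b
5) 1482.353ms=21/5b +211.765ms=3/5b
6) 1694.118ms=24/5b +105.882ms=3/10b
7) 1800.0ms=51/10b +105.882ms=3/10b
8) 1905.882ms=27/5b +211.765ms=3/5b
Σ=6b of 6 (170bpm 3/4) — PASS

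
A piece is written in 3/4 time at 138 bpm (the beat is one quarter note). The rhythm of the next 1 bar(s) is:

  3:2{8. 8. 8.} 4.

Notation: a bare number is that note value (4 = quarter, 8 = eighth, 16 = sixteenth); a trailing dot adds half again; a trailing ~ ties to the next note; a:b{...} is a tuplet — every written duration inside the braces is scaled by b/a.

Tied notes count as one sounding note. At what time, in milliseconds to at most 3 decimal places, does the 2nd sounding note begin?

1. 0.0ms @ 0 + 217.391ms (1/2)
2. 217.391ms @ 1/2 + 217.391ms (1/2)
3. 434.783ms @ 1 + 217.391ms (1/2)
4. 652.174ms @ 3/2 + 652.174ms (3/2)

note 2 onset = 1/2b = 217.391ms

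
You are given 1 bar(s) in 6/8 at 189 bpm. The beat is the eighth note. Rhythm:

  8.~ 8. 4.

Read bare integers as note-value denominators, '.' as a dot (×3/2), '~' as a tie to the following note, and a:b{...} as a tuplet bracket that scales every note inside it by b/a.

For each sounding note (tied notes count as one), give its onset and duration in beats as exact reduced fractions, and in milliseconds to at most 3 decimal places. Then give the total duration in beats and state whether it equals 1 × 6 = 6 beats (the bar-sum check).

1) 0.0ms=0b +952.381ms=3b
2) 952.381ms=3b +952.381ms=3b
Σ=6b of 6 (189bpm 6/8) — PASS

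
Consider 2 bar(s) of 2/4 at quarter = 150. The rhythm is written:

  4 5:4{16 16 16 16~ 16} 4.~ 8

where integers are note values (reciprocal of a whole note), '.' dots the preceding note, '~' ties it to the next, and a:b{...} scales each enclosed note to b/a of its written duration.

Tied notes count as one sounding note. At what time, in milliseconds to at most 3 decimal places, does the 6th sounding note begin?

note 6 onset = 2b = 800.0ms

1. 0.0ms @ 0 + 400.0ms (1)
2. 400.0ms @ 1 + 80.0ms (1/5)
3. 480.0ms @ 6/5 + 80.0ms (1/5)
4. 560.0ms @ 7/5 + 80.0ms (1/5)
5. 640.0ms @ 8/5 + 160.0ms (2/5)
6. 800.0ms @ 2 + 800.0ms (2)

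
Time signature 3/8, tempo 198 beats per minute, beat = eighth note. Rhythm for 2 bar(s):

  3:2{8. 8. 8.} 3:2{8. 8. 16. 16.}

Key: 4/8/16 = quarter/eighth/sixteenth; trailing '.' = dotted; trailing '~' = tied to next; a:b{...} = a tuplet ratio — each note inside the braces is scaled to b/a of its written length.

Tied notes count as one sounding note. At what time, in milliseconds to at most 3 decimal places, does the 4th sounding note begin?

note 4 onset = 3b = 909.091ms

1. 0.0ms @ 0 + 303.03ms (1)
2. 303.03ms @ 1 + 303.03ms (1)
3. 606.061ms @ 2 + 303.03ms (1)
4. 909.091ms @ 3 + 303.03ms (1)
5. 1212.121ms @ 4 + 303.03ms (1)
6. 1515.152ms @ 5 + 151.515ms (1/2)
7. 1666.667ms @ 11/2 + 151.515ms (1/2)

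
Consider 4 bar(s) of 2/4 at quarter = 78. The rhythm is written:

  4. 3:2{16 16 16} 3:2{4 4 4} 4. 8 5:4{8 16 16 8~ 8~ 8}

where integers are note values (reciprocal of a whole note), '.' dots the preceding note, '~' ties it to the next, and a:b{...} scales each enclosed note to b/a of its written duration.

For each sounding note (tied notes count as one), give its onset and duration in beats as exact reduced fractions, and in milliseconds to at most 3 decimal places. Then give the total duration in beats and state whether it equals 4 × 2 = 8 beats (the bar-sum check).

1) 0.0ms=0b +1153.846ms=3/2b
2) 1153.846ms=3/2b +128.205ms=1/6b
3) 1282.051ms=5/3b +128.205ms=1/6b
4) 1410.256ms=11/6b +128.205ms=1/6b
5) 1538.462ms=2b +512.821ms=2/3b
6) 2051.282ms=8/3b +512.821ms=2/3b
7) 2564.103ms=10/3b +512.821ms=2/3b
8) 3076.923ms=4b +1153.846ms=3/2b
9) 4230.769ms=11/2b +384.615ms=1/2b
10) 4615.385ms=6b +307.692ms=2/5b
11) 4923.077ms=32/5b +153.846ms=1/5b
12) 5076.923ms=33/5b +153.846ms=1/5b
13) 5230.769ms=34/5b +923.077ms=6/5b
Σ=8b of 8 (78bpm 2/4) — PASS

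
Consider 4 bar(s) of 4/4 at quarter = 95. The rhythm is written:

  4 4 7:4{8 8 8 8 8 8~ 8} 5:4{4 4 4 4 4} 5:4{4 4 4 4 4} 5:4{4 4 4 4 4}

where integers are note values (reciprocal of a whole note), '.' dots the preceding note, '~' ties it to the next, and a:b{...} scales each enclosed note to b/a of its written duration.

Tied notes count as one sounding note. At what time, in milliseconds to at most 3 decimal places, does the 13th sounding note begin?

1. 0.0ms @ 0 + 631.579ms (1)
2. 631.579ms @ 1 + 631.579ms (1)
3. 1263.158ms @ 2 + 180.451ms (2/7)
4. 1443.609ms @ 16/7 + 180.451ms (2/7)
5. 1624.06ms @ 18/7 + 180.451ms (2/7)
6. 1804.511ms @ 20/7 + 180.451ms (2/7)
7. 1984.962ms @ 22/7 + 180.451ms (2/7)
8. 2165.414ms @ 24/7 + 360.902ms (4/7)
9. 2526.316ms @ 4 + 505.263ms (4/5)
10. 3031.579ms @ 24/5 + 505.263ms (4/5)
11. 3536.842ms @ 28/5 + 505.263ms (4/5)
12. 4042.105ms @ 32/5 + 505.263ms (4/5)
13. 4547.368ms @ 36/5 + 505.263ms (4/5)
14. 5052.632ms @ 8 + 505.263ms (4/5)
15. 5557.895ms @ 44/5 + 505.263ms (4/5)
16. 6063.158ms @ 48/5 + 505.263ms (4/5)
17. 6568.421ms @ 52/5 + 505.263ms (4/5)
18. 7073.684ms @ 56/5 + 505.263ms (4/5)
19. 7578.947ms @ 12 + 505.263ms (4/5)
20. 8084.211ms @ 64/5 + 505.263ms (4/5)
21. 8589.474ms @ 68/5 + 505.263ms (4/5)
22. 9094.737ms @ 72/5 + 505.263ms (4/5)
23. 9600.0ms @ 76/5 + 505.263ms (4/5)

note 13 onset = 36/5b = 4547.368ms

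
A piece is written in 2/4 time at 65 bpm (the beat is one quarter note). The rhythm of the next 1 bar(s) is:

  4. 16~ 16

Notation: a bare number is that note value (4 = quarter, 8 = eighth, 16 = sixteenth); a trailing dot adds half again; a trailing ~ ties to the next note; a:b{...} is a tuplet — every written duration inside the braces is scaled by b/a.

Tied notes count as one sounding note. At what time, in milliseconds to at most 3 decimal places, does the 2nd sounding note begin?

1. 0.0ms @ 0 + 1384.615ms (3/2)
2. 1384.615ms @ 3/2 + 461.538ms (1/2)

note 2 onset = 3/2b = 1384.615ms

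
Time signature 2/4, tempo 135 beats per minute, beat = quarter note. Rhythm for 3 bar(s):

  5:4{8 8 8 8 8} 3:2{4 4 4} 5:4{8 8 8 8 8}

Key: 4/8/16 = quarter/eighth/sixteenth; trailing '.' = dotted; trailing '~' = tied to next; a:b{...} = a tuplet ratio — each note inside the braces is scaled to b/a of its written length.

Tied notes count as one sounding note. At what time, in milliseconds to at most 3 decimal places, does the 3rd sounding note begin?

1. 0.0ms @ 0 + 177.778ms (2/5)
2. 177.778ms @ 2/5 + 177.778ms (2/5)
3. 355.556ms @ 4/5 + 177.778ms (2/5)
4. 533.333ms @ 6/5 + 177.778ms (2/5)
5. 711.111ms @ 8/5 + 177.778ms (2/5)
6. 888.889ms @ 2 + 296.296ms (2/3)
7. 1185.185ms @ 8/3 + 296.296ms (2/3)
8. 1481.481ms @ 10/3 + 296.296ms (2/3)
9. 1777.778ms @ 4 + 177.778ms (2/5)
10. 1955.556ms @ 22/5 + 177.778ms (2/5)
11. 2133.333ms @ 24/5 + 177.778ms (2/5)
12. 2311.111ms @ 26/5 + 177.778ms (2/5)
13. 2488.889ms @ 28/5 + 177.778ms (2/5)

note 3 onset = 4/5b = 355.556ms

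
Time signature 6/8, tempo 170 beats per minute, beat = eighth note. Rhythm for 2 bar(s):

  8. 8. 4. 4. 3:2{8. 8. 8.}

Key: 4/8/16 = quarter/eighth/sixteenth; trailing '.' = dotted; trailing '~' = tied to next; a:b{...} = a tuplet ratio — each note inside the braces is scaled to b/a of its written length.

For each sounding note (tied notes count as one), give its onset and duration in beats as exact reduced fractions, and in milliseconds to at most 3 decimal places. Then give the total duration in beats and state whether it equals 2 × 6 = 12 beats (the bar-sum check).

1) 0.0ms=0b +529.412ms=3/2b
2) 529.412ms=3/2b +529.412ms=3/2b
3) 1058.824ms=3b +1058.824ms=3b
4) 2117.647ms=6b +1058.824ms=3b
5) 3176.471ms=9b +352.941ms=1b
6) 3529.412ms=10b +352.941ms=1b
7) 3882.353ms=11b +352.941ms=1b
Σ=12b of 12 (170bpm 6/8) — PASS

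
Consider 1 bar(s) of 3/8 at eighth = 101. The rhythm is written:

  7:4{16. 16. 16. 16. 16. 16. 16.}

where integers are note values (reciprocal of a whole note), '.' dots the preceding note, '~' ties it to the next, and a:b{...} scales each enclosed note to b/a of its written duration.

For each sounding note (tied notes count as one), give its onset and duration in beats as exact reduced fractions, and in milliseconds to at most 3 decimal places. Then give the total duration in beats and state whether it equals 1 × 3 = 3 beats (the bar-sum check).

1) 0.0ms=0b +254.597ms=3/7b
2) 254.597ms=3/7b +254.597ms=3/7b
3) 509.194ms=6/7b +254.597ms=3/7b
4) 763.791ms=9/7b +254.597ms=3/7b
5) 1018.388ms=12/7b +254.597ms=3/7b
6) 1272.984ms=15/7b +254.597ms=3/7b
7) 1527.581ms=18/7b +254.597ms=3/7b
Σ=3b of 3 (101bpm 3/8) — PASS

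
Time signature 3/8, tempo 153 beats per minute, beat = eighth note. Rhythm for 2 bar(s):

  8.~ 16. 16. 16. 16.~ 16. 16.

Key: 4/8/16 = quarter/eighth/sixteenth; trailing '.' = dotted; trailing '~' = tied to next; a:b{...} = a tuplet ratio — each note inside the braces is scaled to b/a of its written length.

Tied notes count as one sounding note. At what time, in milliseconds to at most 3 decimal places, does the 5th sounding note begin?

note 5 onset = 21/4b = 2058.824ms

1. 0.0ms @ 0 + 882.353ms (9/4)
2. 882.353ms @ 9/4 + 294.118ms (3/4)
3. 1176.471ms @ 3 + 294.118ms (3/4)
4. 1470.588ms @ 15/4 + 588.235ms (3/2)
5. 2058.824ms @ 21/4 + 294.118ms (3/4)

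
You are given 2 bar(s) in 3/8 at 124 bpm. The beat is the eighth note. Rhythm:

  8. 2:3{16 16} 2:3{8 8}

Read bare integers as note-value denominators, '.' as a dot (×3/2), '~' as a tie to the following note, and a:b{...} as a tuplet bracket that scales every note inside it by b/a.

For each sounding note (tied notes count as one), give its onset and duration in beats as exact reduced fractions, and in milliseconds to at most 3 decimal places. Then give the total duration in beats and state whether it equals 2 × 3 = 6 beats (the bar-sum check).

1) 0.0ms=0b +725.806ms=3/2b
2) 725.806ms=3/2b +362.903ms=3/4b
3) 1088.71ms=9/4b +362.903ms=3/4b
4) 1451.613ms=3b +725.806ms=3/2b
5) 2177.419ms=9/2b +725.806ms=3/2b
Σ=6b of 6 (124bpm 3/8) — PASS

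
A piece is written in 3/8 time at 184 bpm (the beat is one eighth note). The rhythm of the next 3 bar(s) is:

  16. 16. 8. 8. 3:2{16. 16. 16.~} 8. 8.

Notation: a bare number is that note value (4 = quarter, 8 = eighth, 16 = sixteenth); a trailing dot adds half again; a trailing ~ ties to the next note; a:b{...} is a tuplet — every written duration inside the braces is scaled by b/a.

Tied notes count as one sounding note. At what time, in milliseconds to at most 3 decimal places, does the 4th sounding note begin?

note 4 onset = 3b = 978.261ms

1. 0.0ms @ 0 + 244.565ms (3/4)
2. 244.565ms @ 3/4 + 244.565ms (3/4)
3. 489.13ms @ 3/2 + 489.13ms (3/2)
4. 978.261ms @ 3 + 489.13ms (3/2)
5. 1467.391ms @ 9/2 + 163.043ms (1/2)
6. 1630.435ms @ 5 + 163.043ms (1/2)
7. 1793.478ms @ 11/2 + 652.174ms (2)
8. 2445.652ms @ 15/2 + 489.13ms (3/2)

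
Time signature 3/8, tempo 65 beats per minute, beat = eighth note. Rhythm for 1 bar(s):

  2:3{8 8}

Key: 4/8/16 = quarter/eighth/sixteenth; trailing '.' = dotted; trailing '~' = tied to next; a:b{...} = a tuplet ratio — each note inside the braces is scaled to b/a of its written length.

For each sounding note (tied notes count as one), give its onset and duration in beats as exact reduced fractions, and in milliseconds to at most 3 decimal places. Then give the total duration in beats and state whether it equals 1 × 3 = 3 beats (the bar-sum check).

1) 0.0ms=0b +1384.615ms=3/2b
2) 1384.615ms=3/2b +1384.615ms=3/2b
Σ=3b of 3 (65bpm 3/8) — PASS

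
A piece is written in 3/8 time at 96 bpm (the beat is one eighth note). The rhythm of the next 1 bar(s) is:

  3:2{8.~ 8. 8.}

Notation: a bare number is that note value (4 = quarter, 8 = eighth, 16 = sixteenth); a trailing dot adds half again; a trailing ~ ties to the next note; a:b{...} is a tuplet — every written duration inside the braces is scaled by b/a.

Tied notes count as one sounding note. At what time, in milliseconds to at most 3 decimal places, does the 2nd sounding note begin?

1. 0.0ms @ 0 + 1250.0ms (2)
2. 1250.0ms @ 2 + 625.0ms (1)

note 2 onset = 2b = 1250.0ms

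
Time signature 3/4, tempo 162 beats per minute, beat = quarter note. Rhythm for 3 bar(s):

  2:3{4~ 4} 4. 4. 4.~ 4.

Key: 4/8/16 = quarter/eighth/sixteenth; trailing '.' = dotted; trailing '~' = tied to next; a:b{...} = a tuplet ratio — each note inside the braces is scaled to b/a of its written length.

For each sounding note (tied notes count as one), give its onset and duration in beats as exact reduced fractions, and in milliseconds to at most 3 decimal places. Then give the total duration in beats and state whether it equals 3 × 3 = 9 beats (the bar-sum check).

1) 0.0ms=0b +1111.111ms=3b
2) 1111.111ms=3b +555.556ms=3/2b
3) 1666.667ms=9/2b +555.556ms=3/2b
4) 2222.222ms=6b +1111.111ms=3b
Σ=9b of 9 (162bpm 3/4) — PASS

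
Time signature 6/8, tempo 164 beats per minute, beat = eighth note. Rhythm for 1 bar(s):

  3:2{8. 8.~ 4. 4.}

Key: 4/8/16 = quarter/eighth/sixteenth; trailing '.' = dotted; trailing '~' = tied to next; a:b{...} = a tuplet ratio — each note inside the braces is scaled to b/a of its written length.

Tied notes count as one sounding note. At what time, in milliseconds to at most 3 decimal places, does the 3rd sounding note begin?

note 3 onset = 4b = 1463.415ms

1. 0.0ms @ 0 + 365.854ms (1)
2. 365.854ms @ 1 + 1097.561ms (3)
3. 1463.415ms @ 4 + 731.707ms (2)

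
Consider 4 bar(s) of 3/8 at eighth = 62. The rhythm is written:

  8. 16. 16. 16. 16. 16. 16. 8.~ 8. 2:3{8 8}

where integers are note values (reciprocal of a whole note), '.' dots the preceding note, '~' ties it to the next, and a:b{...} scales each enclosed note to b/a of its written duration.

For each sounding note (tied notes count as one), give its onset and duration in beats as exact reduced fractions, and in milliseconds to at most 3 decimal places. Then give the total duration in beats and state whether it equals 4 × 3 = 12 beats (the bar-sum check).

1) 0.0ms=0b +1451.613ms=3/2b
2) 1451.613ms=3/2b +725.806ms=3/4b
3) 2177.419ms=9/4b +725.806ms=3/4b
4) 2903.226ms=3b +725.806ms=3/4b
5) 3629.032ms=15/4b +725.806ms=3/4b
6) 4354.839ms=9/2b +725.806ms=3/4b
7) 5080.645ms=21/4b +725.806ms=3/4b
8) 5806.452ms=6b +2903.226ms=3b
9) 8709.677ms=9b +1451.613ms=3/2b
10) 10161.29ms=21/2b +1451.613ms=3/2b
Σ=12b of 12 (62bpm 3/8) — PASS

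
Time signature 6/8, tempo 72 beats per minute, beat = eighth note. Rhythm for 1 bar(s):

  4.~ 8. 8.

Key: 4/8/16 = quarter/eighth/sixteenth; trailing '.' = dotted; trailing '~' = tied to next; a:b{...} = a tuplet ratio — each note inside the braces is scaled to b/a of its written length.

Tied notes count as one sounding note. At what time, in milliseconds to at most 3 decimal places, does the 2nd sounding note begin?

note 2 onset = 9/2b = 3750.0ms

1. 0.0ms @ 0 + 3750.0ms (9/2)
2. 3750.0ms @ 9/2 + 1250.0ms (3/2)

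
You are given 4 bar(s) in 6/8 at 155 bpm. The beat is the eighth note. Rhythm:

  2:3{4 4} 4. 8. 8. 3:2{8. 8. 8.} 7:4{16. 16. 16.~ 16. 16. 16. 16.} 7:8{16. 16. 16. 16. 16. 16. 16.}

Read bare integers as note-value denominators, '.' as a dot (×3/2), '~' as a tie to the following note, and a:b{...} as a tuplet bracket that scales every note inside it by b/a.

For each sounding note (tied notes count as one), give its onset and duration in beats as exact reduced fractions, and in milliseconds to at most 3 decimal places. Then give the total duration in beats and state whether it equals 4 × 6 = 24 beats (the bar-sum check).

1) 0.0ms=0b +1161.29ms=3b
2) 1161.29ms=3b +1161.29ms=3b
3) 2322.581ms=6b +1161.29ms=3b
4) 3483.871ms=9b +580.645ms=3/2b
5) 4064.516ms=21/2b +580.645ms=3/2b
6) 4645.161ms=12b +387.097ms=1b
7) 5032.258ms=13b +387.097ms=1b
8) 5419.355ms=14b +387.097ms=1b
9) 5806.452ms=15b +165.899ms=3/7b
10) 5972.35ms=108/7b +165.899ms=3/7b
11) 6138.249ms=111/7b +331.797ms=6/7b
12) 6470.046ms=117/7b +165.899ms=3/7b
13) 6635.945ms=120/7b +165.899ms=3/7b
14) 6801.843ms=123/7b +165.899ms=3/7b
15) 6967.742ms=18b +331.797ms=6/7b
16) 7299.539ms=132/7b +331.797ms=6/7b
17) 7631.336ms=138/7b +331.797ms=6/7b
18) 7963.134ms=144/7b +331.797ms=6/7b
19) 8294.931ms=150/7b +331.797ms=6/7b
20) 8626.728ms=156/7b +331.797ms=6/7b
21) 8958.525ms=162/7b +331.797ms=6/7b
Σ=24b of 24 (155bpm 6/8) — PASS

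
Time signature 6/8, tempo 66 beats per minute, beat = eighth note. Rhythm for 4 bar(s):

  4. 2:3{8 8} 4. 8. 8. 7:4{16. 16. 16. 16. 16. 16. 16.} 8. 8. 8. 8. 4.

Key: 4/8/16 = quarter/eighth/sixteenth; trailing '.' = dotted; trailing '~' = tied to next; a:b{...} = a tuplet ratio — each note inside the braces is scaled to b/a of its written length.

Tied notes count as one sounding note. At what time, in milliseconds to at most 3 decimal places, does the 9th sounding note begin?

note 9 onset = 90/7b = 11688.312ms

1. 0.0ms @ 0 + 2727.273ms (3)
2. 2727.273ms @ 3 + 1363.636ms (3/2)
3. 4090.909ms @ 9/2 + 1363.636ms (3/2)
4. 5454.545ms @ 6 + 2727.273ms (3)
5. 8181.818ms @ 9 + 1363.636ms (3/2)
6. 9545.455ms @ 21/2 + 1363.636ms (3/2)
7. 10909.091ms @ 12 + 389.61ms (3/7)
8. 11298.701ms @ 87/7 + 389.61ms (3/7)
9. 11688.312ms @ 90/7 + 389.61ms (3/7)
10. 12077.922ms @ 93/7 + 389.61ms (3/7)
11. 12467.532ms @ 96/7 + 389.61ms (3/7)
12. 12857.143ms @ 99/7 + 389.61ms (3/7)
13. 13246.753ms @ 102/7 + 389.61ms (3/7)
14. 13636.364ms @ 15 + 1363.636ms (3/2)
15. 15000.0ms @ 33/2 + 1363.636ms (3/2)
16. 16363.636ms @ 18 + 1363.636ms (3/2)
17. 17727.273ms @ 39/2 + 1363.636ms (3/2)
18. 19090.909ms @ 21 + 2727.273ms (3)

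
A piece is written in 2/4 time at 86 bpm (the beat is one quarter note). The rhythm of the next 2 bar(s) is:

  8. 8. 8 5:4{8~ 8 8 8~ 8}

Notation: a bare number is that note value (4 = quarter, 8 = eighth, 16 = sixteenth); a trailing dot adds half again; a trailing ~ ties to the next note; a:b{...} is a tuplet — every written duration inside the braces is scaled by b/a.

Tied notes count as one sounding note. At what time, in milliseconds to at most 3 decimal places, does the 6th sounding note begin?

1. 0.0ms @ 0 + 523.256ms (3/4)
2. 523.256ms @ 3/4 + 523.256ms (3/4)
3. 1046.512ms @ 3/2 + 348.837ms (1/2)
4. 1395.349ms @ 2 + 558.14ms (4/5)
5. 1953.488ms @ 14/5 + 279.07ms (2/5)
6. 2232.558ms @ 16/5 + 558.14ms (4/5)

note 6 onset = 16/5b = 2232.558ms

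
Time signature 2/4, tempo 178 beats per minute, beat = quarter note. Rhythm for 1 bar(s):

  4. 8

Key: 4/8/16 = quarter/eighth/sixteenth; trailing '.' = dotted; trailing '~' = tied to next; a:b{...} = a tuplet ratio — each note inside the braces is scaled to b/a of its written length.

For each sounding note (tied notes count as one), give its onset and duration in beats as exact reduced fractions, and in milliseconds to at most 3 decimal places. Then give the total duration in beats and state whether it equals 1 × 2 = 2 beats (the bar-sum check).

1) 0.0ms=0b +505.618ms=3/2b
2) 505.618ms=3/2b +168.539ms=1/2b
Σ=2b of 2 (178bpm 2/4) — PASS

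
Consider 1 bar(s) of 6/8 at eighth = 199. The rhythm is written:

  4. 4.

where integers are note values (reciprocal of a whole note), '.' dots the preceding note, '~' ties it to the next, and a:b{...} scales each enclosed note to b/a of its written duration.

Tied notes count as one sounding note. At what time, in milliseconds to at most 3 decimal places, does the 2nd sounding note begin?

note 2 onset = 3b = 904.523ms

1. 0.0ms @ 0 + 904.523ms (3)
2. 904.523ms @ 3 + 904.523ms (3)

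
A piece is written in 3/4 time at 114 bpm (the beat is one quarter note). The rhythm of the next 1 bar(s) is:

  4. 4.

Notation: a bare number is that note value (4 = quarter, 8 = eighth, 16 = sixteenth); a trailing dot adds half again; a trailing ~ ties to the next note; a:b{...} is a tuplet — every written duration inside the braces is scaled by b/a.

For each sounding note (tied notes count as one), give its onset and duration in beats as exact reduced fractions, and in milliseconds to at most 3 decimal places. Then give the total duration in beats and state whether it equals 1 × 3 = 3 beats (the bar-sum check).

1) 0.0ms=0b +789.474ms=3/2b
2) 789.474ms=3/2b +789.474ms=3/2b
Σ=3b of 3 (114bpm 3/4) — PASS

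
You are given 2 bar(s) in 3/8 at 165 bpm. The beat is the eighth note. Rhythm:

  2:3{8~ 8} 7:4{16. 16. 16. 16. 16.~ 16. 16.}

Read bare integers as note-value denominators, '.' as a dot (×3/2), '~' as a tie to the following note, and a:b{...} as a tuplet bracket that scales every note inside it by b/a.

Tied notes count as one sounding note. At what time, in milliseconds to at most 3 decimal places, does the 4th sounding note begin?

1. 0.0ms @ 0 + 1090.909ms (3)
2. 1090.909ms @ 3 + 155.844ms (3/7)
3. 1246.753ms @ 24/7 + 155.844ms (3/7)
4. 1402.597ms @ 27/7 + 155.844ms (3/7)
5. 1558.442ms @ 30/7 + 155.844ms (3/7)
6. 1714.286ms @ 33/7 + 311.688ms (6/7)
7. 2025.974ms @ 39/7 + 155.844ms (3/7)

note 4 onset = 27/7b = 1402.597ms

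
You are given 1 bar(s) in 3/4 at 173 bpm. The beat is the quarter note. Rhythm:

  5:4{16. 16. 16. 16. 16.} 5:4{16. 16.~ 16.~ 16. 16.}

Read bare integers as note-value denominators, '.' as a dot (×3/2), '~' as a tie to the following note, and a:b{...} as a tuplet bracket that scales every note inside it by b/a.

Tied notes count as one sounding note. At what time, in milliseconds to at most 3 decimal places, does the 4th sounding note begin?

1. 0.0ms @ 0 + 104.046ms (3/10)
2. 104.046ms @ 3/10 + 104.046ms (3/10)
3. 208.092ms @ 3/5 + 104.046ms (3/10)
4. 312.139ms @ 9/10 + 104.046ms (3/10)
5. 416.185ms @ 6/5 + 104.046ms (3/10)
6. 520.231ms @ 3/2 + 104.046ms (3/10)
7. 624.277ms @ 9/5 + 312.139ms (9/10)
8. 936.416ms @ 27/10 + 104.046ms (3/10)

note 4 onset = 9/10b = 312.139ms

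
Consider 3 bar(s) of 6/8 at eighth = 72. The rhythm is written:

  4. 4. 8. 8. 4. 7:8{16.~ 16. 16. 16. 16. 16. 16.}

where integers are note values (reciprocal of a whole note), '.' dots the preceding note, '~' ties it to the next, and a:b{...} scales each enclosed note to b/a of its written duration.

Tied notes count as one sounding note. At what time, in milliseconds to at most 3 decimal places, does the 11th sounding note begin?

note 11 onset = 120/7b = 14285.714ms

1. 0.0ms @ 0 + 2500.0ms (3)
2. 2500.0ms @ 3 + 2500.0ms (3)
3. 5000.0ms @ 6 + 1250.0ms (3/2)
4. 6250.0ms @ 15/2 + 1250.0ms (3/2)
5. 7500.0ms @ 9 + 2500.0ms (3)
6. 10000.0ms @ 12 + 1428.571ms (12/7)
7. 11428.571ms @ 96/7 + 714.286ms (6/7)
8. 12142.857ms @ 102/7 + 714.286ms (6/7)
9. 12857.143ms @ 108/7 + 714.286ms (6/7)
10. 13571.429ms @ 114/7 + 714.286ms (6/7)
11. 14285.714ms @ 120/7 + 714.286ms (6/7)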